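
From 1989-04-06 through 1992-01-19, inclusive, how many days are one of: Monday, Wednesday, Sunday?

1989-04-06 is a Thursday.
That's 1019 days from start to end, counting both.
1019 = 7 × 145 + 4, so there are 145 full weeks plus 4 extra days.
Each full week contributes 3 days from the set (Mon, Wed, Sun): 145 × 3 = 435.
The 4 extra days are Thu, Fri, Sat, Sun — 1 of them qualifies.
Total: 435 + 1 = 436.

436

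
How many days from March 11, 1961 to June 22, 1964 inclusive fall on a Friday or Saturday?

343

March 11, 1961 is a Saturday.
From March 11, 1961 to June 22, 1964 is 1200 days inclusive.
1200 = 7 × 171 + 3, so there are 171 full weeks plus 3 extra days.
Each full week contributes 2 days from the set (Fri, Sat): 171 × 2 = 342.
The 3 extra days are Sat, Sun, Mon — 1 of them qualifies.
Total: 342 + 1 = 343.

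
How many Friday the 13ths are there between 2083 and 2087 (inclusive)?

Friday-the-13ths by year:
2083: Aug
2084: Oct
2085: Apr, Jul
2086: Sep, Dec
2087: Jun

7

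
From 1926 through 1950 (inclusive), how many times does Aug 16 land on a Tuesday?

Day of week of August 16 in each year:
1926: Mon, 1927: Tue ✓, 1928: Thu, 1929: Fri, 1930: Sat, 1931: Sun, 1932: Tue ✓, 1933: Wed, 1934: Thu, 1935: Fri, 1936: Sun, 1937: Mon, 1938: Tue ✓, 1939: Wed, 1940: Fri, 1941: Sat, 1942: Sun, 1943: Mon, 1944: Wed, 1945: Thu, 1946: Fri, 1947: Sat, 1948: Mon, 1949: Tue ✓, 1950: Wed
Tuesdays: 1927, 1932, 1938, 1949.

4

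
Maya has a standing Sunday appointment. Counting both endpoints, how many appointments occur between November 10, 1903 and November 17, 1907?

November 10, 1903 is a Tuesday.
From November 10, 1903 to November 17, 1907 is 1469 days inclusive.
1469 = 7 × 209 + 6, so there are 209 full weeks plus 6 extra days.
Each full week contributes one Sunday: 209 so far.
The 6 extra days are Tue, Wed, Thu, Fri, Sat, Sun — 1 of them qualifies.
Total: 209 + 1 = 210.

210 Sundays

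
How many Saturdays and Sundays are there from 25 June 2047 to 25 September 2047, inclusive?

26

25 June 2047 is a Tuesday.
The range spans 93 days (inclusive of both endpoints).
93 = 7 × 13 + 2, so there are 13 full weeks plus 2 extra days.
Each full week contributes 2 weekend days (Sat, Sun): 13 × 2 = 26.
The 2 extra days are Tuesday, Wednesday — none qualify.
Total: 26 + 0 = 26.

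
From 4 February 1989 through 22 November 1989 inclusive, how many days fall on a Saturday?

42

4 February 1989 is a Saturday.
From 4 February 1989 to 22 November 1989 is 292 days inclusive.
292 = 7 × 41 + 5, so there are 41 full weeks plus 5 extra days.
Each full week contributes one Saturday: 41 so far.
The 5 extra days are Sat, Sun, Mon, Tue, Wed — 1 of them qualifies.
Total: 41 + 1 = 42.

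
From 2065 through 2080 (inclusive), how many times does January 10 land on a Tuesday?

3

Day of week of January 10 in each year:
2065: Sat, 2066: Sun, 2067: Mon, 2068: Tue ✓, 2069: Thu, 2070: Fri, 2071: Sat, 2072: Sun, 2073: Tue ✓, 2074: Wed, 2075: Thu, 2076: Fri, 2077: Sun, 2078: Mon, 2079: Tue ✓, 2080: Wed
Tuesdays: 2068, 2073, 2079.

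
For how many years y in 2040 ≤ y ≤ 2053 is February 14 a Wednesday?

2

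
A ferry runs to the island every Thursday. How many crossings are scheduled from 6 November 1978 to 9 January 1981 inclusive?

114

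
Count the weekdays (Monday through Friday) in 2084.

260 weekdays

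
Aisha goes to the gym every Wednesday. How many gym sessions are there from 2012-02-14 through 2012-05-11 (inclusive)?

2012-02-14 is a Tuesday.
The range spans 88 days (inclusive of both endpoints).
88 = 7 × 12 + 4, so there are 12 full weeks plus 4 extra days.
Each full week contributes one Wednesday: 12 so far.
The 4 extra days are Tue, Wed, Thu, Fri — 1 of them qualifies.
Total: 12 + 1 = 13.

13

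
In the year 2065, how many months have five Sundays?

A month has five Sundays exactly when Sunday falls within its first (length − 28) days.
Jan: 31 days, starts Thu → 5 of Thu, Fri, Sat
Feb: 28 days, starts Sun → 5 of (none)
Mar: 31 days, starts Sun → 5 of Sun, Mon, Tue ✓
Apr: 30 days, starts Wed → 5 of Wed, Thu
May: 31 days, starts Fri → 5 of Fri, Sat, Sun ✓
Jun: 30 days, starts Mon → 5 of Mon, Tue
Jul: 31 days, starts Wed → 5 of Wed, Thu, Fri
Aug: 31 days, starts Sat → 5 of Sat, Sun, Mon ✓
Sep: 30 days, starts Tue → 5 of Tue, Wed
Oct: 31 days, starts Thu → 5 of Thu, Fri, Sat
Nov: 30 days, starts Sun → 5 of Sun, Mon ✓
Dec: 31 days, starts Tue → 5 of Tue, Wed, Thu
Months with five Sundays: Mar, May, Aug, Nov.

4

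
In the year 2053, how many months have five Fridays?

A month has five Fridays exactly when Friday falls within its first (length − 28) days.
Jan: 31 days, starts Wed → 5 of Wed, Thu, Fri ✓
Feb: 28 days, starts Sat → 5 of (none)
Mar: 31 days, starts Sat → 5 of Sat, Sun, Mon
Apr: 30 days, starts Tue → 5 of Tue, Wed
May: 31 days, starts Thu → 5 of Thu, Fri, Sat ✓
Jun: 30 days, starts Sun → 5 of Sun, Mon
Jul: 31 days, starts Tue → 5 of Tue, Wed, Thu
Aug: 31 days, starts Fri → 5 of Fri, Sat, Sun ✓
Sep: 30 days, starts Mon → 5 of Mon, Tue
Oct: 31 days, starts Wed → 5 of Wed, Thu, Fri ✓
Nov: 30 days, starts Sat → 5 of Sat, Sun
Dec: 31 days, starts Mon → 5 of Mon, Tue, Wed
Months with five Fridays: Jan, May, Aug, Oct.

4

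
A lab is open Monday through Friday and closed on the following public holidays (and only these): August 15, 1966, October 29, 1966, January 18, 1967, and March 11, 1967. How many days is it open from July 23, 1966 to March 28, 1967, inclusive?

July 23, 1966 is a Saturday.
From July 23, 1966 to March 28, 1967 is 249 days inclusive.
249 = 7 × 35 + 4, so there are 35 full weeks plus 4 extra days.
Each full week contributes 5 weekdays (Mon–Fri): 35 × 5 = 175.
The 4 extra days are Sat, Sun, Mon, Tue — 2 of them qualify.
Total: 175 + 2 = 177.
Holidays: August 15, 1966 (Mon); October 29, 1966 (Sat); January 18, 1967 (Wed); March 11, 1967 (Sat).
2 of the 4 holidays fall on weekdays; the rest are weekends and were already excluded.
Business days: 177 − 2 = 175.

175 business days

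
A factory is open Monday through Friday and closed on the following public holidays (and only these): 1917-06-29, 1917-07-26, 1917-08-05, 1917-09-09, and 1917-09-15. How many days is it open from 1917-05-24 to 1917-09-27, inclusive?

1917-05-24 is a Thursday.
The range spans 127 days (inclusive of both endpoints).
127 = 7 × 18 + 1, so there are 18 full weeks plus 1 extra day.
Each full week contributes 5 weekdays (Mon–Fri): 18 × 5 = 90.
The 1 extra day is Thursday — 1 of them qualifies.
Total: 90 + 1 = 91.
Holidays: 1917-06-29 (Fri); 1917-07-26 (Thu); 1917-08-05 (Sun); 1917-09-09 (Sun); 1917-09-15 (Sat).
2 of the 5 holidays fall on weekdays; the rest are weekends and were already excluded.
Business days: 91 − 2 = 89.

89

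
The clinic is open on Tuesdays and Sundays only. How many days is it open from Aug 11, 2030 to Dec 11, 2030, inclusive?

36

Aug 11, 2030 is a Sunday.
From Aug 11, 2030 to Dec 11, 2030 is 123 days inclusive.
123 = 7 × 17 + 4, so there are 17 full weeks plus 4 extra days.
Each full week contributes 2 days from the set (Tue, Sun): 17 × 2 = 34.
The 4 extra days are Sun, Mon, Tue, Wed — 2 of them qualify.
Total: 34 + 2 = 36.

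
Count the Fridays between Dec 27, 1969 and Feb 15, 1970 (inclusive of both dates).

7 Fridays

Dec 27, 1969 is a Saturday.
The range spans 51 days (inclusive of both endpoints).
51 = 7 × 7 + 2, so there are 7 full weeks plus 2 extra days.
Each full week contributes one Friday: 7 so far.
The 2 extra days are Saturday, Sunday — none qualify.
Total: 7 + 0 = 7.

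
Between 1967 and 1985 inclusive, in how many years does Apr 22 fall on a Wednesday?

Day of week of April 22 in each year:
1967: Sat, 1968: Mon, 1969: Tue, 1970: Wed ✓, 1971: Thu, 1972: Sat, 1973: Sun, 1974: Mon, 1975: Tue, 1976: Thu, 1977: Fri, 1978: Sat, 1979: Sun, 1980: Tue, 1981: Wed ✓, 1982: Thu, 1983: Fri, 1984: Sun, 1985: Mon
Wednesdays: 1970, 1981.

2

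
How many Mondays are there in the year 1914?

52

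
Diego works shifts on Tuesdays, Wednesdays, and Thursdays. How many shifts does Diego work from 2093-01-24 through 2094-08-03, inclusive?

2093-01-24 is a Saturday.
From 2093-01-24 to 2094-08-03 is 557 days inclusive.
557 = 7 × 79 + 4, so there are 79 full weeks plus 4 extra days.
Each full week contributes 3 days from the set (Tue, Wed, Thu): 79 × 3 = 237.
The 4 extra days are Saturday, Sunday, Monday, Tuesday — 1 of them qualifies.
Total: 237 + 1 = 238.

238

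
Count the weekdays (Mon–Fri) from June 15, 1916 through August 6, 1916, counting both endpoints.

37

June 15, 1916 is a Thursday.
That's 53 days from start to end, counting both.
53 = 7 × 7 + 4, so there are 7 full weeks plus 4 extra days.
Each full week contributes 5 weekdays (Mon–Fri): 7 × 5 = 35.
The 4 extra days are Thursday, Friday, Saturday, Sunday — 2 of them qualify.
Total: 35 + 2 = 37.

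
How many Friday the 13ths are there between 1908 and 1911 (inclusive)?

Friday-the-13ths by year:
1908: Mar, Nov
1909: Aug
1910: May
1911: Jan, Oct

6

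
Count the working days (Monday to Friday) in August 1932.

23

August 1, 1932 is a Monday.
The range spans 31 days (inclusive of both endpoints).
31 = 7 × 4 + 3, so there are 4 full weeks plus 3 extra days.
Each full week contributes 5 weekdays (Mon–Fri): 4 × 5 = 20.
The 3 extra days are Monday, Tuesday, Wednesday — 3 of them qualify.
Total: 20 + 3 = 23.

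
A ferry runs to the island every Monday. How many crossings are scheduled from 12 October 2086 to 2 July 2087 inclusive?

38

12 October 2086 is a Saturday.
The range spans 264 days (inclusive of both endpoints).
264 = 7 × 37 + 5, so there are 37 full weeks plus 5 extra days.
Each full week contributes one Monday: 37 so far.
The 5 extra days are Sat, Sun, Mon, Tue, Wed — 1 of them qualifies.
Total: 37 + 1 = 38.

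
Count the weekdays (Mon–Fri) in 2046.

261 weekdays

2046-01-01 is a Monday.
From 2046-01-01 to 2046-12-31 is 365 days inclusive.
365 = 7 × 52 + 1, so there are 52 full weeks plus 1 extra day.
Each full week contributes 5 weekdays (Mon–Fri): 52 × 5 = 260.
The 1 extra day is Monday — 1 of them qualifies.
Total: 260 + 1 = 261.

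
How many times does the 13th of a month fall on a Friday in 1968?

The 13th falls on a Friday when the month's 13th has weekday Fri.
Jan 13 is Sat; Feb 13 is Tue; Mar 13 is Wed; Apr 13 is Sat; May 13 is Mon; Jun 13 is Thu; Jul 13 is Sat; Aug 13 is Tue; Sep 13 is Fri ✓; Oct 13 is Sun; Nov 13 is Wed; Dec 13 is Fri ✓.
Friday the 13ths: Sep, Dec.

2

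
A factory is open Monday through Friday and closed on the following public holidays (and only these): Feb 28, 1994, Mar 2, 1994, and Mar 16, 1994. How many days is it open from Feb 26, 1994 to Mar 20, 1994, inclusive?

12

Feb 26, 1994 is a Saturday.
From Feb 26, 1994 to Mar 20, 1994 is 23 days inclusive.
23 = 7 × 3 + 2, so there are 3 full weeks plus 2 extra days.
Each full week contributes 5 weekdays (Mon–Fri): 3 × 5 = 15.
The 2 extra days are Saturday, Sunday — none qualify.
Total: 15 + 0 = 15.
Holidays: Feb 28, 1994 (Mon); Mar 2, 1994 (Wed); Mar 16, 1994 (Wed).
All 3 holidays fall on weekdays, so subtract 3.
Business days: 15 − 3 = 12.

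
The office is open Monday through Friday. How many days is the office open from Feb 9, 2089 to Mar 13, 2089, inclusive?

23 weekdays

Feb 9, 2089 is a Wednesday.
From Feb 9, 2089 to Mar 13, 2089 is 33 days inclusive.
33 = 7 × 4 + 5, so there are 4 full weeks plus 5 extra days.
Each full week contributes 5 weekdays (Mon–Fri): 4 × 5 = 20.
The 5 extra days are Wednesday, Thursday, Friday, Saturday, Sunday — 3 of them qualify.
Total: 20 + 3 = 23.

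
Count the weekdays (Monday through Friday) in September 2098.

September 1, 2098 is a Monday.
That's 30 days from start to end, counting both.
30 = 7 × 4 + 2, so there are 4 full weeks plus 2 extra days.
Each full week contributes 5 weekdays (Mon–Fri): 4 × 5 = 20.
The 2 extra days are Monday, Tuesday — 2 of them qualify.
Total: 20 + 2 = 22.

22 weekdays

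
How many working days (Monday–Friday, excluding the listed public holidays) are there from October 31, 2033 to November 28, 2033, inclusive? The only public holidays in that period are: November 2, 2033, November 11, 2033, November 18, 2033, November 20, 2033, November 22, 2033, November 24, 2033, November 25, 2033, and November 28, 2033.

October 31, 2033 is a Monday.
The range spans 29 days (inclusive of both endpoints).
29 = 7 × 4 + 1, so there are 4 full weeks plus 1 extra day.
Each full week contributes 5 weekdays (Mon–Fri): 4 × 5 = 20.
The 1 extra day is Monday — 1 of them qualifies.
Total: 20 + 1 = 21.
Holidays: November 2, 2033 (Wed); November 11, 2033 (Fri); November 18, 2033 (Fri); November 20, 2033 (Sun); November 22, 2033 (Tue); November 24, 2033 (Thu); November 25, 2033 (Fri); November 28, 2033 (Mon).
7 of the 8 holidays fall on weekdays; the rest are weekends and were already excluded.
Business days: 21 − 7 = 14.

14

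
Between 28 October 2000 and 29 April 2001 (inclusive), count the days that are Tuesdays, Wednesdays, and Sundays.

28 October 2000 is a Saturday.
The range spans 184 days (inclusive of both endpoints).
184 = 7 × 26 + 2, so there are 26 full weeks plus 2 extra days.
Each full week contributes 3 days from the set (Tue, Wed, Sun): 26 × 3 = 78.
The 2 extra days are Saturday, Sunday — 1 of them qualifies.
Total: 78 + 1 = 79.

79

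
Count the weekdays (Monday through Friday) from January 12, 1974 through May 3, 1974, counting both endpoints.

January 12, 1974 is a Saturday.
That's 112 days from start to end, counting both.
112 = 7 × 16, so the span is exactly 16 full weeks.
Each full week contributes 5 weekdays (Mon–Fri): 16 × 5 = 80.

80 weekdays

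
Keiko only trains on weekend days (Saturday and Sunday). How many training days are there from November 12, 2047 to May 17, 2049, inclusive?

158

November 12, 2047 is a Tuesday.
The range spans 553 days (inclusive of both endpoints).
553 = 7 × 79, so the span is exactly 79 full weeks.
Each full week contributes 2 weekend days (Sat, Sun): 79 × 2 = 158.
Total: 158.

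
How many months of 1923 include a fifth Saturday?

4

A month has five Saturdays exactly when Saturday falls within its first (length − 28) days.
Jan: 31 days, starts Mon → 5 of Mon, Tue, Wed
Feb: 28 days, starts Thu → 5 of (none)
Mar: 31 days, starts Thu → 5 of Thu, Fri, Sat ✓
Apr: 30 days, starts Sun → 5 of Sun, Mon
May: 31 days, starts Tue → 5 of Tue, Wed, Thu
Jun: 30 days, starts Fri → 5 of Fri, Sat ✓
Jul: 31 days, starts Sun → 5 of Sun, Mon, Tue
Aug: 31 days, starts Wed → 5 of Wed, Thu, Fri
Sep: 30 days, starts Sat → 5 of Sat, Sun ✓
Oct: 31 days, starts Mon → 5 of Mon, Tue, Wed
Nov: 30 days, starts Thu → 5 of Thu, Fri
Dec: 31 days, starts Sat → 5 of Sat, Sun, Mon ✓
Months with five Saturdays: Mar, Jun, Sep, Dec.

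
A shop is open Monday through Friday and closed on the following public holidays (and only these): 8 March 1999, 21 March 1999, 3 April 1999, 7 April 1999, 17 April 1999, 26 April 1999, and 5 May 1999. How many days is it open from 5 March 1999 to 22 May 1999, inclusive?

5 March 1999 is a Friday.
That's 79 days from start to end, counting both.
79 = 7 × 11 + 2, so there are 11 full weeks plus 2 extra days.
Each full week contributes 5 weekdays (Mon–Fri): 11 × 5 = 55.
The 2 extra days are Fri, Sat — 1 of them qualifies.
Total: 55 + 1 = 56.
Holidays: 8 March 1999 (Mon); 21 March 1999 (Sun); 3 April 1999 (Sat); 7 April 1999 (Wed); 17 April 1999 (Sat); 26 April 1999 (Mon); 5 May 1999 (Wed).
4 of the 7 holidays fall on weekdays; the rest are weekends and were already excluded.
Business days: 56 − 4 = 52.

52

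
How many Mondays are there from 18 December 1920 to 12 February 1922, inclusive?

18 December 1920 is a Saturday.
From 18 December 1920 to 12 February 1922 is 422 days inclusive.
422 = 7 × 60 + 2, so there are 60 full weeks plus 2 extra days.
Each full week contributes one Monday: 60 so far.
The 2 extra days are Saturday, Sunday — none qualify.
Total: 60 + 0 = 60.

60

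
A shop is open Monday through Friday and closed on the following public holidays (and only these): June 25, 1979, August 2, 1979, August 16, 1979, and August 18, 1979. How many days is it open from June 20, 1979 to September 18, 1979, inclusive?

June 20, 1979 is a Wednesday.
From June 20, 1979 to September 18, 1979 is 91 days inclusive.
91 = 7 × 13, so the span is exactly 13 full weeks.
Each full week contributes 5 weekdays (Mon–Fri): 13 × 5 = 65.
Total: 65.
Holidays: June 25, 1979 (Mon); August 2, 1979 (Thu); August 16, 1979 (Thu); August 18, 1979 (Sat).
3 of the 4 holidays fall on weekdays; the rest are weekends and were already excluded.
Business days: 65 − 3 = 62.

62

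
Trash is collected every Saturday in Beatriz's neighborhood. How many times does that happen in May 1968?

4

May 1, 1968 is a Wednesday.
The range spans 31 days (inclusive of both endpoints).
31 = 7 × 4 + 3, so there are 4 full weeks plus 3 extra days.
Each full week contributes one Saturday: 4 so far.
The 3 extra days are Wed, Thu, Fri — none qualify.
Total: 4 + 0 = 4.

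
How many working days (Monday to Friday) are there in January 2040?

22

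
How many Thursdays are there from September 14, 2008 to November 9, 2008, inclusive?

September 14, 2008 is a Sunday.
From September 14, 2008 to November 9, 2008 is 57 days inclusive.
57 = 7 × 8 + 1, so there are 8 full weeks plus 1 extra day.
Each full week contributes one Thursday: 8 so far.
The 1 extra day is Sunday — none qualify.
Total: 8 + 0 = 8.

8 Thursdays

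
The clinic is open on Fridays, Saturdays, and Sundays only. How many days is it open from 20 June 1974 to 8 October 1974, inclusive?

20 June 1974 is a Thursday.
That's 111 days from start to end, counting both.
111 = 7 × 15 + 6, so there are 15 full weeks plus 6 extra days.
Each full week contributes 3 days from the set (Fri, Sat, Sun): 15 × 3 = 45.
The 6 extra days are Thu, Fri, Sat, Sun, Mon, Tue — 3 of them qualify.
Total: 45 + 3 = 48.

48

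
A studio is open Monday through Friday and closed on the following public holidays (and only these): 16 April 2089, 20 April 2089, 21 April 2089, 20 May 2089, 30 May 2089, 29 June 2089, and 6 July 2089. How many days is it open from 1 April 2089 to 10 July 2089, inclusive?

65

1 April 2089 is a Friday.
The range spans 101 days (inclusive of both endpoints).
101 = 7 × 14 + 3, so there are 14 full weeks plus 3 extra days.
Each full week contributes 5 weekdays (Mon–Fri): 14 × 5 = 70.
The 3 extra days are Fri, Sat, Sun — 1 of them qualifies.
Total: 70 + 1 = 71.
Holidays: 16 April 2089 (Sat); 20 April 2089 (Wed); 21 April 2089 (Thu); 20 May 2089 (Fri); 30 May 2089 (Mon); 29 June 2089 (Wed); 6 July 2089 (Wed).
6 of the 7 holidays fall on weekdays; the rest are weekends and were already excluded.
Business days: 71 − 6 = 65.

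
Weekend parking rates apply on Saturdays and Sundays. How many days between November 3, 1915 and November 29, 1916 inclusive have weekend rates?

112

November 3, 1915 is a Wednesday.
That's 393 days from start to end, counting both.
393 = 7 × 56 + 1, so there are 56 full weeks plus 1 extra day.
Each full week contributes 2 weekend days (Sat, Sun): 56 × 2 = 112.
The 1 extra day is Wed — none qualify.
Total: 112 + 0 = 112.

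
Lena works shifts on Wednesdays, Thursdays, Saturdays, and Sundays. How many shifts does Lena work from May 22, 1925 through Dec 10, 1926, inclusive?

324

May 22, 1925 is a Friday.
That's 568 days from start to end, counting both.
568 = 7 × 81 + 1, so there are 81 full weeks plus 1 extra day.
Each full week contributes 4 days from the set (Wed, Thu, Sat, Sun): 81 × 4 = 324.
The 1 extra day is Friday — none qualify.
Total: 324 + 0 = 324.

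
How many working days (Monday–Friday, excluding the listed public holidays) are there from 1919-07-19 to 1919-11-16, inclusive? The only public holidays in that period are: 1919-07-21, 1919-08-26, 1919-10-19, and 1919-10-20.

82

1919-07-19 is a Saturday.
That's 121 days from start to end, counting both.
121 = 7 × 17 + 2, so there are 17 full weeks plus 2 extra days.
Each full week contributes 5 weekdays (Mon–Fri): 17 × 5 = 85.
The 2 extra days are Saturday, Sunday — none qualify.
Total: 85 + 0 = 85.
Holidays: 1919-07-21 (Mon); 1919-08-26 (Tue); 1919-10-19 (Sun); 1919-10-20 (Mon).
3 of the 4 holidays fall on weekdays; the rest are weekends and were already excluded.
Business days: 85 − 3 = 82.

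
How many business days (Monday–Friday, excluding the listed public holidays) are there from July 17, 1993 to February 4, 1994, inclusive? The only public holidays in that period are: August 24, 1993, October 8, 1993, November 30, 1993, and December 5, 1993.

July 17, 1993 is a Saturday.
From July 17, 1993 to February 4, 1994 is 203 days inclusive.
203 = 7 × 29, so the span is exactly 29 full weeks.
Each full week contributes 5 weekdays (Mon–Fri): 29 × 5 = 145.
Total: 145.
Holidays: August 24, 1993 (Tue); October 8, 1993 (Fri); November 30, 1993 (Tue); December 5, 1993 (Sun).
3 of the 4 holidays fall on weekdays; the rest are weekends and were already excluded.
Business days: 145 − 3 = 142.

142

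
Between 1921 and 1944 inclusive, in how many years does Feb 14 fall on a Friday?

3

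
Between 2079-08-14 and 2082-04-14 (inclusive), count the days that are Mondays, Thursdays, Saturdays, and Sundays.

557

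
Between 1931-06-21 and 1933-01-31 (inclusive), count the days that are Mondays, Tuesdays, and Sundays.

255

1931-06-21 is a Sunday.
That's 591 days from start to end, counting both.
591 = 7 × 84 + 3, so there are 84 full weeks plus 3 extra days.
Each full week contributes 3 days from the set (Mon, Tue, Sun): 84 × 3 = 252.
The 3 extra days are Sun, Mon, Tue — 3 of them qualify.
Total: 252 + 3 = 255.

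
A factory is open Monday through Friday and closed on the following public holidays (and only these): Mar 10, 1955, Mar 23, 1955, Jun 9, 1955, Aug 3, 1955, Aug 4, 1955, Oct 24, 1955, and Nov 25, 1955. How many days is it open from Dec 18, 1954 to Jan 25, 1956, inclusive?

281 business days

Dec 18, 1954 is a Saturday.
The range spans 404 days (inclusive of both endpoints).
404 = 7 × 57 + 5, so there are 57 full weeks plus 5 extra days.
Each full week contributes 5 weekdays (Mon–Fri): 57 × 5 = 285.
The 5 extra days are Saturday, Sunday, Monday, Tuesday, Wednesday — 3 of them qualify.
Total: 285 + 3 = 288.
Holidays: Mar 10, 1955 (Thu); Mar 23, 1955 (Wed); Jun 9, 1955 (Thu); Aug 3, 1955 (Wed); Aug 4, 1955 (Thu); Oct 24, 1955 (Mon); Nov 25, 1955 (Fri).
All 7 holidays fall on weekdays, so subtract 7.
Business days: 288 − 7 = 281.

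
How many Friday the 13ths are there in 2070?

1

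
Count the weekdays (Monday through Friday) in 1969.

261

Jan 1, 1969 is a Wednesday.
The range spans 365 days (inclusive of both endpoints).
365 = 7 × 52 + 1, so there are 52 full weeks plus 1 extra day.
Each full week contributes 5 weekdays (Mon–Fri): 52 × 5 = 260.
The 1 extra day is Wednesday — 1 of them qualifies.
Total: 260 + 1 = 261.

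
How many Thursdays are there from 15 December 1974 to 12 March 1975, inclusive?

15 December 1974 is a Sunday.
The range spans 88 days (inclusive of both endpoints).
88 = 7 × 12 + 4, so there are 12 full weeks plus 4 extra days.
Each full week contributes one Thursday: 12 so far.
The 4 extra days are Sun, Mon, Tue, Wed — none qualify.
Total: 12 + 0 = 12.

12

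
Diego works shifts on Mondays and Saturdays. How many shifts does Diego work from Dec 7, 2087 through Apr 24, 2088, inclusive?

Dec 7, 2087 is a Sunday.
From Dec 7, 2087 to Apr 24, 2088 is 140 days inclusive.
140 = 7 × 20, so the span is exactly 20 full weeks.
Each full week contributes 2 days from the set (Mon, Sat): 20 × 2 = 40.

40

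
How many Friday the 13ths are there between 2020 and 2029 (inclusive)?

16

Friday-the-13ths by year:
2020: Mar, Nov
2021: Aug
2022: May
2023: Jan, Oct
2024: Sep, Dec
2025: Jun
2026: Feb, Mar, Nov
2027: Aug
2028: Oct
2029: Apr, Jul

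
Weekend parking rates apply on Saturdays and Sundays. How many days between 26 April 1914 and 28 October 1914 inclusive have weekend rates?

53

26 April 1914 is a Sunday.
The range spans 186 days (inclusive of both endpoints).
186 = 7 × 26 + 4, so there are 26 full weeks plus 4 extra days.
Each full week contributes 2 weekend days (Sat, Sun): 26 × 2 = 52.
The 4 extra days are Sun, Mon, Tue, Wed — 1 of them qualifies.
Total: 52 + 1 = 53.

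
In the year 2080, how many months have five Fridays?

A month has five Fridays exactly when Friday falls within its first (length − 28) days.
Jan: 31 days, starts Mon → 5 of Mon, Tue, Wed
Feb: 29 days, starts Thu → 5 of Thu
Mar: 31 days, starts Fri → 5 of Fri, Sat, Sun ✓
Apr: 30 days, starts Mon → 5 of Mon, Tue
May: 31 days, starts Wed → 5 of Wed, Thu, Fri ✓
Jun: 30 days, starts Sat → 5 of Sat, Sun
Jul: 31 days, starts Mon → 5 of Mon, Tue, Wed
Aug: 31 days, starts Thu → 5 of Thu, Fri, Sat ✓
Sep: 30 days, starts Sun → 5 of Sun, Mon
Oct: 31 days, starts Tue → 5 of Tue, Wed, Thu
Nov: 30 days, starts Fri → 5 of Fri, Sat ✓
Dec: 31 days, starts Sun → 5 of Sun, Mon, Tue
Months with five Fridays: Mar, May, Aug, Nov.

4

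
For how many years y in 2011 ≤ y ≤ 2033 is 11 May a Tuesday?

Day of week of May 11 in each year:
2011: Wed, 2012: Fri, 2013: Sat, 2014: Sun, 2015: Mon, 2016: Wed, 2017: Thu, 2018: Fri, 2019: Sat, 2020: Mon, 2021: Tue ✓, 2022: Wed, 2023: Thu, 2024: Sat, 2025: Sun, 2026: Mon, 2027: Tue ✓, 2028: Thu, 2029: Fri, 2030: Sat, 2031: Sun, 2032: Tue ✓, 2033: Wed
Tuesdays: 2021, 2027, 2032.

3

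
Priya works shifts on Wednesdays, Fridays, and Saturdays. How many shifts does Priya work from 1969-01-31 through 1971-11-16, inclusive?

437

1969-01-31 is a Friday.
The range spans 1020 days (inclusive of both endpoints).
1020 = 7 × 145 + 5, so there are 145 full weeks plus 5 extra days.
Each full week contributes 3 days from the set (Wed, Fri, Sat): 145 × 3 = 435.
The 5 extra days are Friday, Saturday, Sunday, Monday, Tuesday — 2 of them qualify.
Total: 435 + 2 = 437.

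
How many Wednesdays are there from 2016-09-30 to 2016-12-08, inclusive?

2016-09-30 is a Friday.
From 2016-09-30 to 2016-12-08 is 70 days inclusive.
70 = 7 × 10, so the span is exactly 10 full weeks.
Each full week contributes one Wednesday: 10 so far.
Total: 10.

10 Wednesdays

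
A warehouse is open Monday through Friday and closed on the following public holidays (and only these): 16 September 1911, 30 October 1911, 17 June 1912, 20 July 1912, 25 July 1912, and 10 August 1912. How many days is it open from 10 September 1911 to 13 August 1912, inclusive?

10 September 1911 is a Sunday.
The range spans 339 days (inclusive of both endpoints).
339 = 7 × 48 + 3, so there are 48 full weeks plus 3 extra days.
Each full week contributes 5 weekdays (Mon–Fri): 48 × 5 = 240.
The 3 extra days are Sunday, Monday, Tuesday — 2 of them qualify.
Total: 240 + 2 = 242.
Holidays: 16 September 1911 (Sat); 30 October 1911 (Mon); 17 June 1912 (Mon); 20 July 1912 (Sat); 25 July 1912 (Thu); 10 August 1912 (Sat).
3 of the 6 holidays fall on weekdays; the rest are weekends and were already excluded.
Business days: 242 − 3 = 239.

239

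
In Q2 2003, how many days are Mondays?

13

2003-04-01 is a Tuesday.
From 2003-04-01 to 2003-06-30 is 91 days inclusive.
91 = 7 × 13, so the span is exactly 13 full weeks.
Each full week contributes one Monday: 13 so far.
Total: 13.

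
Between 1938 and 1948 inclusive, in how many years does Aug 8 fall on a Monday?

Day of week of August 8 in each year:
1938: Mon ✓, 1939: Tue, 1940: Thu, 1941: Fri, 1942: Sat, 1943: Sun, 1944: Tue, 1945: Wed, 1946: Thu, 1947: Fri, 1948: Sun
Mondays: 1938.

1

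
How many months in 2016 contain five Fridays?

A month has five Fridays exactly when Friday falls within its first (length − 28) days.
Jan: 31 days, starts Fri → 5 of Fri, Sat, Sun ✓
Feb: 29 days, starts Mon → 5 of Mon
Mar: 31 days, starts Tue → 5 of Tue, Wed, Thu
Apr: 30 days, starts Fri → 5 of Fri, Sat ✓
May: 31 days, starts Sun → 5 of Sun, Mon, Tue
Jun: 30 days, starts Wed → 5 of Wed, Thu
Jul: 31 days, starts Fri → 5 of Fri, Sat, Sun ✓
Aug: 31 days, starts Mon → 5 of Mon, Tue, Wed
Sep: 30 days, starts Thu → 5 of Thu, Fri ✓
Oct: 31 days, starts Sat → 5 of Sat, Sun, Mon
Nov: 30 days, starts Tue → 5 of Tue, Wed
Dec: 31 days, starts Thu → 5 of Thu, Fri, Sat ✓
Months with five Fridays: Jan, Apr, Jul, Sep, Dec.

5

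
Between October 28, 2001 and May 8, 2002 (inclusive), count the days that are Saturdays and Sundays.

October 28, 2001 is a Sunday.
That's 193 days from start to end, counting both.
193 = 7 × 27 + 4, so there are 27 full weeks plus 4 extra days.
Each full week contributes 2 days from the set (Sat, Sun): 27 × 2 = 54.
The 4 extra days are Sun, Mon, Tue, Wed — 1 of them qualifies.
Total: 54 + 1 = 55.

55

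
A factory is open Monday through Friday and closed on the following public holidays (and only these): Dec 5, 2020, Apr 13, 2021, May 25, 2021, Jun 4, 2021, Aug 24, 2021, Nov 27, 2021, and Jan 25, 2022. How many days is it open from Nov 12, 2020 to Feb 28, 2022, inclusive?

333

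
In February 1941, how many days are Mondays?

1 February 1941 is a Saturday.
From 1 February 1941 to 28 February 1941 is 28 days inclusive.
28 = 7 × 4, so the span is exactly 4 full weeks.
Each full week contributes one Monday: 4 so far.

4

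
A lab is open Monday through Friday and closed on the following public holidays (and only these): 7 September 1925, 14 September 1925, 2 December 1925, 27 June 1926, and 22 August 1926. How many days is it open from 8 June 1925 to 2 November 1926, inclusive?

364 business days

8 June 1925 is a Monday.
That's 513 days from start to end, counting both.
513 = 7 × 73 + 2, so there are 73 full weeks plus 2 extra days.
Each full week contributes 5 weekdays (Mon–Fri): 73 × 5 = 365.
The 2 extra days are Mon, Tue — 2 of them qualify.
Total: 365 + 2 = 367.
Holidays: 7 September 1925 (Mon); 14 September 1925 (Mon); 2 December 1925 (Wed); 27 June 1926 (Sun); 22 August 1926 (Sun).
3 of the 5 holidays fall on weekdays; the rest are weekends and were already excluded.
Business days: 367 − 3 = 364.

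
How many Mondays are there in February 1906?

4

Feb 1, 1906 is a Thursday.
From Feb 1, 1906 to Feb 28, 1906 is 28 days inclusive.
28 = 7 × 4, so the span is exactly 4 full weeks.
Each full week contributes one Monday: 4 so far.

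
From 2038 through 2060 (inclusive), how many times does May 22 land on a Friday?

Day of week of May 22 in each year:
2038: Sat, 2039: Sun, 2040: Tue, 2041: Wed, 2042: Thu, 2043: Fri ✓, 2044: Sun, 2045: Mon, 2046: Tue, 2047: Wed, 2048: Fri ✓, 2049: Sat, 2050: Sun, 2051: Mon, 2052: Wed, 2053: Thu, 2054: Fri ✓, 2055: Sat, 2056: Mon, 2057: Tue, 2058: Wed, 2059: Thu, 2060: Sat
Fridays: 2043, 2048, 2054.

3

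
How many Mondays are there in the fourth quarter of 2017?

Oct 1, 2017 is a Sunday.
That's 92 days from start to end, counting both.
92 = 7 × 13 + 1, so there are 13 full weeks plus 1 extra day.
Each full week contributes one Monday: 13 so far.
The 1 extra day is Sunday — none qualify.
Total: 13 + 0 = 13.

13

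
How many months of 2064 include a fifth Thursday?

A month has five Thursdays exactly when Thursday falls within its first (length − 28) days.
Jan: 31 days, starts Tue → 5 of Tue, Wed, Thu ✓
Feb: 29 days, starts Fri → 5 of Fri
Mar: 31 days, starts Sat → 5 of Sat, Sun, Mon
Apr: 30 days, starts Tue → 5 of Tue, Wed
May: 31 days, starts Thu → 5 of Thu, Fri, Sat ✓
Jun: 30 days, starts Sun → 5 of Sun, Mon
Jul: 31 days, starts Tue → 5 of Tue, Wed, Thu ✓
Aug: 31 days, starts Fri → 5 of Fri, Sat, Sun
Sep: 30 days, starts Mon → 5 of Mon, Tue
Oct: 31 days, starts Wed → 5 of Wed, Thu, Fri ✓
Nov: 30 days, starts Sat → 5 of Sat, Sun
Dec: 31 days, starts Mon → 5 of Mon, Tue, Wed
Months with five Thursdays: Jan, May, Jul, Oct.

4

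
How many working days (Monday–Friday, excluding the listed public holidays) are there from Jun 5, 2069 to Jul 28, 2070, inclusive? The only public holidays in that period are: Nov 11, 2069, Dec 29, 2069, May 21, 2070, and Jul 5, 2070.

Jun 5, 2069 is a Wednesday.
That's 419 days from start to end, counting both.
419 = 7 × 59 + 6, so there are 59 full weeks plus 6 extra days.
Each full week contributes 5 weekdays (Mon–Fri): 59 × 5 = 295.
The 6 extra days are Wednesday, Thursday, Friday, Saturday, Sunday, Monday — 4 of them qualify.
Total: 295 + 4 = 299.
Holidays: Nov 11, 2069 (Mon); Dec 29, 2069 (Sun); May 21, 2070 (Wed); Jul 5, 2070 (Sat).
2 of the 4 holidays fall on weekdays; the rest are weekends and were already excluded.
Business days: 299 − 2 = 297.

297 working days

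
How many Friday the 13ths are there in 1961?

2

The 13th falls on a Friday when the month's 13th has weekday Fri.
Jan 13 is Fri ✓; Feb 13 is Mon; Mar 13 is Mon; Apr 13 is Thu; May 13 is Sat; Jun 13 is Tue; Jul 13 is Thu; Aug 13 is Sun; Sep 13 is Wed; Oct 13 is Fri ✓; Nov 13 is Mon; Dec 13 is Wed.
Friday the 13ths: Jan, Oct.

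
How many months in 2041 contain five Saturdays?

A month has five Saturdays exactly when Saturday falls within its first (length − 28) days.
Jan: 31 days, starts Tue → 5 of Tue, Wed, Thu
Feb: 28 days, starts Fri → 5 of (none)
Mar: 31 days, starts Fri → 5 of Fri, Sat, Sun ✓
Apr: 30 days, starts Mon → 5 of Mon, Tue
May: 31 days, starts Wed → 5 of Wed, Thu, Fri
Jun: 30 days, starts Sat → 5 of Sat, Sun ✓
Jul: 31 days, starts Mon → 5 of Mon, Tue, Wed
Aug: 31 days, starts Thu → 5 of Thu, Fri, Sat ✓
Sep: 30 days, starts Sun → 5 of Sun, Mon
Oct: 31 days, starts Tue → 5 of Tue, Wed, Thu
Nov: 30 days, starts Fri → 5 of Fri, Sat ✓
Dec: 31 days, starts Sun → 5 of Sun, Mon, Tue
Months with five Saturdays: Mar, Jun, Aug, Nov.

4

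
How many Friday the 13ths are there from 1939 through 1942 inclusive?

8

Friday-the-13ths by year:
1939: Jan, Oct
1940: Sep, Dec
1941: Jun
1942: Feb, Mar, Nov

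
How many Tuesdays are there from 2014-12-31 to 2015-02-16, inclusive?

6 Tuesdays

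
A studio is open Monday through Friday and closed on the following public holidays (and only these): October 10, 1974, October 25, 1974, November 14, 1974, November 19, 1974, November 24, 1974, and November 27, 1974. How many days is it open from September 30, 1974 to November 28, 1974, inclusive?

39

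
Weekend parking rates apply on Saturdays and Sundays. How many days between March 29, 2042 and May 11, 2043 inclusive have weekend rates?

118

March 29, 2042 is a Saturday.
That's 409 days from start to end, counting both.
409 = 7 × 58 + 3, so there are 58 full weeks plus 3 extra days.
Each full week contributes 2 weekend days (Sat, Sun): 58 × 2 = 116.
The 3 extra days are Saturday, Sunday, Monday — 2 of them qualify.
Total: 116 + 2 = 118.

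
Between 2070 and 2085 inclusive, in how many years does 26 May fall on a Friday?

3

Day of week of May 26 in each year:
2070: Mon, 2071: Tue, 2072: Thu, 2073: Fri ✓, 2074: Sat, 2075: Sun, 2076: Tue, 2077: Wed, 2078: Thu, 2079: Fri ✓, 2080: Sun, 2081: Mon, 2082: Tue, 2083: Wed, 2084: Fri ✓, 2085: Sat
Fridays: 2073, 2079, 2084.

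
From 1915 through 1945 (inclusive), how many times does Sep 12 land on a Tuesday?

Day of week of September 12 in each year:
1915: Sun, 1916: Tue ✓, 1917: Wed, 1918: Thu, 1919: Fri, 1920: Sun, 1921: Mon, 1922: Tue ✓, 1923: Wed, 1924: Fri, 1925: Sat, 1926: Sun, 1927: Mon, 1928: Wed, 1929: Thu, 1930: Fri, 1931: Sat, 1932: Mon, 1933: Tue ✓, 1934: Wed, 1935: Thu, 1936: Sat, 1937: Sun, 1938: Mon, 1939: Tue ✓, 1940: Thu, 1941: Fri, 1942: Sat, 1943: Sun, 1944: Tue ✓, 1945: Wed
Tuesdays: 1916, 1922, 1933, 1939, 1944.

5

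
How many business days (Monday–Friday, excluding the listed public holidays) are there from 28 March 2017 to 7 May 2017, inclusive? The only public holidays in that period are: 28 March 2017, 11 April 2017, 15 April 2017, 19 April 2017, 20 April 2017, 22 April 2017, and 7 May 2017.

28 March 2017 is a Tuesday.
From 28 March 2017 to 7 May 2017 is 41 days inclusive.
41 = 7 × 5 + 6, so there are 5 full weeks plus 6 extra days.
Each full week contributes 5 weekdays (Mon–Fri): 5 × 5 = 25.
The 6 extra days are Tue, Wed, Thu, Fri, Sat, Sun — 4 of them qualify.
Total: 25 + 4 = 29.
Holidays: 28 March 2017 (Tue); 11 April 2017 (Tue); 15 April 2017 (Sat); 19 April 2017 (Wed); 20 April 2017 (Thu); 22 April 2017 (Sat); 7 May 2017 (Sun).
4 of the 7 holidays fall on weekdays; the rest are weekends and were already excluded.
Business days: 29 − 4 = 25.

25 business days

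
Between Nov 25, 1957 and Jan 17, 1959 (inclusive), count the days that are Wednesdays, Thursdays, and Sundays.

179

Nov 25, 1957 is a Monday.
From Nov 25, 1957 to Jan 17, 1959 is 419 days inclusive.
419 = 7 × 59 + 6, so there are 59 full weeks plus 6 extra days.
Each full week contributes 3 days from the set (Wed, Thu, Sun): 59 × 3 = 177.
The 6 extra days are Mon, Tue, Wed, Thu, Fri, Sat — 2 of them qualify.
Total: 177 + 2 = 179.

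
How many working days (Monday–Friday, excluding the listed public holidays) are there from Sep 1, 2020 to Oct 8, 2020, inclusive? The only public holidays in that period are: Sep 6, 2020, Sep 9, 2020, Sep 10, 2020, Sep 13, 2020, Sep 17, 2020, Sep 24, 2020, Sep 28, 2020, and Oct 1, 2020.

Sep 1, 2020 is a Tuesday.
That's 38 days from start to end, counting both.
38 = 7 × 5 + 3, so there are 5 full weeks plus 3 extra days.
Each full week contributes 5 weekdays (Mon–Fri): 5 × 5 = 25.
The 3 extra days are Tuesday, Wednesday, Thursday — 3 of them qualify.
Total: 25 + 3 = 28.
Holidays: Sep 6, 2020 (Sun); Sep 9, 2020 (Wed); Sep 10, 2020 (Thu); Sep 13, 2020 (Sun); Sep 17, 2020 (Thu); Sep 24, 2020 (Thu); Sep 28, 2020 (Mon); Oct 1, 2020 (Thu).
6 of the 8 holidays fall on weekdays; the rest are weekends and were already excluded.
Business days: 28 − 6 = 22.

22 working days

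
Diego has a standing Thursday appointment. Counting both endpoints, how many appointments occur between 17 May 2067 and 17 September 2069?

122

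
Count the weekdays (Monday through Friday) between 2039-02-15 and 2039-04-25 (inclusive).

2039-02-15 is a Tuesday.
That's 70 days from start to end, counting both.
70 = 7 × 10, so the span is exactly 10 full weeks.
Each full week contributes 5 weekdays (Mon–Fri): 10 × 5 = 50.
Total: 50.

50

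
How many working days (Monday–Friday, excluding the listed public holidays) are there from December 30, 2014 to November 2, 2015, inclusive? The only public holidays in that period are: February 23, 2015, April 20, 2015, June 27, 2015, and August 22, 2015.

218

December 30, 2014 is a Tuesday.
The range spans 308 days (inclusive of both endpoints).
308 = 7 × 44, so the span is exactly 44 full weeks.
Each full week contributes 5 weekdays (Mon–Fri): 44 × 5 = 220.
Total: 220.
Holidays: February 23, 2015 (Mon); April 20, 2015 (Mon); June 27, 2015 (Sat); August 22, 2015 (Sat).
2 of the 4 holidays fall on weekdays; the rest are weekends and were already excluded.
Business days: 220 − 2 = 218.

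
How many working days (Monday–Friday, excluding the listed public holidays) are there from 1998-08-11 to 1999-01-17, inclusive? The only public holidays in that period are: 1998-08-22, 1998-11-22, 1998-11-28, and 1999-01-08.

113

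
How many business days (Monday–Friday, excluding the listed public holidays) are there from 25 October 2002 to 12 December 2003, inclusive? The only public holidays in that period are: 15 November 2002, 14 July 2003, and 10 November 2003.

25 October 2002 is a Friday.
From 25 October 2002 to 12 December 2003 is 414 days inclusive.
414 = 7 × 59 + 1, so there are 59 full weeks plus 1 extra day.
Each full week contributes 5 weekdays (Mon–Fri): 59 × 5 = 295.
The 1 extra day is Fri — 1 of them qualifies.
Total: 295 + 1 = 296.
Holidays: 15 November 2002 (Fri); 14 July 2003 (Mon); 10 November 2003 (Mon).
All 3 holidays fall on weekdays, so subtract 3.
Business days: 296 − 3 = 293.

293 business days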